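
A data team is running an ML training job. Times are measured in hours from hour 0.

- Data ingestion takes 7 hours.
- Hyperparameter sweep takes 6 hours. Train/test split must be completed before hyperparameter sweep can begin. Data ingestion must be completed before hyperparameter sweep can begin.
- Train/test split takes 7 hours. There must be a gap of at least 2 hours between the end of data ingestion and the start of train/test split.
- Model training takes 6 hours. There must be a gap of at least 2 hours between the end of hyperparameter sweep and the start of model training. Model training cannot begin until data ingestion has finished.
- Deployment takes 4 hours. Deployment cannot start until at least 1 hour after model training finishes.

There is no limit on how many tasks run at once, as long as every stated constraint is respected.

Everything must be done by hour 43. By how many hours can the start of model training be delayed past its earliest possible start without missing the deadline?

8

Data ingestion has no prerequisites, so it starts at hour 0 and finishes at hour 7.
After data ingestion (finishes hour 7, plus 2-hour gap → hour 9), train/test split can start at hour 9 and finishes at hour 16.
Hyperparameter sweep cannot start until train/test split (finishes hour 16); data ingestion (finishes hour 7). The controlling bound is hour 16, so hyperparameter sweep finishes at 16 + 6 = hour 22.
For model training: hyperparameter sweep (finishes hour 22, plus 2-hour gap → hour 24); data ingestion (finishes hour 7). Taking the maximum gives a start of hour 24, and it finishes at 24 + 6 = hour 30.

Working backward from the deadline:
Deployment must finish by hour 43; it takes 4 hours, so it must start by 43 − 4 = hour 39.
Model training feeds into deployment (must start by hour 39, minus 1-hour gap → hour 38); so model training must finish by hour 38 and therefore start by hour 32.
So model training can start as early as hour 24 and as late as hour 32, giving 32 − 24 = 8 hours of slack.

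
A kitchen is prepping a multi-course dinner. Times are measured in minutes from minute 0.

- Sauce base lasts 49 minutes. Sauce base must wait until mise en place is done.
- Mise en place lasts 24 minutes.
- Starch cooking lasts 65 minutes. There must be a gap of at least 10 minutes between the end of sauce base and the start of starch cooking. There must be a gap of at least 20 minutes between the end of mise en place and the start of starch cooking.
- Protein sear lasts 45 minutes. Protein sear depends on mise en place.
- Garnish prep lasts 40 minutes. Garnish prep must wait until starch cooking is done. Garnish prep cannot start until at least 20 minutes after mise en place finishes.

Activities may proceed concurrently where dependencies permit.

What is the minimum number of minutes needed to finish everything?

188

Mise en place has no prerequisites, so it starts at minute 0 and finishes at minute 24.
After mise en place (finishes minute 24), protein sear can start at minute 24 and finishes at minute 69.
Sauce base cannot begin until mise en place (finishes minute 24). It runs from minute 24 to 24 + 49 = minute 73.
For starch cooking: sauce base (finishes minute 73, plus 10-minute gap → minute 83); mise en place (finishes minute 24, plus 20-minute gap → minute 44). Taking the maximum gives a start of minute 83, and it finishes at 83 + 65 = minute 148.
For garnish prep: starch cooking (finishes minute 148); mise en place (finishes minute 24, plus 20-minute gap → minute 44). Taking the maximum gives a start of minute 148, and it finishes at 148 + 40 = minute 188.
All tasks are finished once the last one completes. Finish times: Mise en place at 24, Sauce base at 73, Protein sear at 69, Starch cooking at 148, Garnish prep at 188. The latest is minute 188.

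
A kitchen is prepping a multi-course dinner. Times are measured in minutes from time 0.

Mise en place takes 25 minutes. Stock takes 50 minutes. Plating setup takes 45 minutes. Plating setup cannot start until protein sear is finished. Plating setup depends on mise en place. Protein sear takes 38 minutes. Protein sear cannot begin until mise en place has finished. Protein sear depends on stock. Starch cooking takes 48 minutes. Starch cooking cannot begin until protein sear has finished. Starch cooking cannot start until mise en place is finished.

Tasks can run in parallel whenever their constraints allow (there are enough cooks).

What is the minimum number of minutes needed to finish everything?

Nothing blocks stock, so it runs from minute 0 to minute 50.
Mise en place has no prerequisites, so it starts at minute 0 and finishes at minute 25.
Protein sear has to wait for mise en place (finishes minute 25); stock (finishes minute 50). The latest of these is minute 50, so protein sear runs minute 50 to 50 + 38 = minute 88.
Plating setup has to wait for protein sear (finishes minute 88); mise en place (finishes minute 25). The latest of these is minute 88, so plating setup runs minute 88 to 88 + 45 = minute 133.
For starch cooking: protein sear (finishes minute 88); mise en place (finishes minute 25). Taking the maximum gives a start of minute 88, and it finishes at 88 + 48 = minute 136.
All tasks are finished once the last one completes. Finish times: Mise en place at 25, Stock at 50, Protein sear at 88, Starch cooking at 136, Plating setup at 133. The latest is minute 136.

136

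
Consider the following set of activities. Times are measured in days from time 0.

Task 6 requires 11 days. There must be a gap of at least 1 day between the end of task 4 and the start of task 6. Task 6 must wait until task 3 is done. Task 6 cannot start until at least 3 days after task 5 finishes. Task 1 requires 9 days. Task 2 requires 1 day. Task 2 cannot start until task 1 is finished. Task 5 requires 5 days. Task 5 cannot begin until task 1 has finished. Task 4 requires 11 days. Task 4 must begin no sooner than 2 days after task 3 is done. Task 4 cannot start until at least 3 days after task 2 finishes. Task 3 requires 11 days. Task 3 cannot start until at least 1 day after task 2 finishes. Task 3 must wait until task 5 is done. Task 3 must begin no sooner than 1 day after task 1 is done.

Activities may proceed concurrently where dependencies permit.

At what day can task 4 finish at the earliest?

38

Task 1 can start immediately at day 0; it finishes at day 9.
After task 1 (finishes day 9), task 5 can start at day 9 and finishes at day 14.
Task 2 waits on task 1 (finishes day 9), so it starts at day 9 and finishes at 9 + 1 = day 10.
Task 3 needs all of task 2 (finishes day 10, plus 1-day gap → day 11); task 5 (finishes day 14); task 1 (finishes day 9, plus 1-day gap → day 10). That puts its earliest start at day 14; it finishes at 14 + 11 = day 25.
Task 4 has to wait for task 3 (finishes day 25, plus 2-day gap → day 27); task 2 (finishes day 10, plus 3-day gap → day 13). The latest of these is day 27, so task 4 runs day 27 to 27 + 11 = day 38.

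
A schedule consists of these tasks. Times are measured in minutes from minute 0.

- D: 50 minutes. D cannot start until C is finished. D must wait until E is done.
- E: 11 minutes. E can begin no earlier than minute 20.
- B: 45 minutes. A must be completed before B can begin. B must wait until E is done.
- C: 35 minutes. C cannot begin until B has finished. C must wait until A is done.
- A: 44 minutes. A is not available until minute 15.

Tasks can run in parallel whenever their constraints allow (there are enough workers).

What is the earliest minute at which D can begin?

139

E cannot begin until its own release at minute 20. It runs from minute 20 to 20 + 11 = minute 31.
A waits on its own release at minute 15, so it starts at minute 15 and finishes at 15 + 44 = minute 59.
B needs all of A (finishes minute 59); E (finishes minute 31). That puts its earliest start at minute 59; it finishes at 59 + 45 = minute 104.
C cannot start until B (finishes minute 104); A (finishes minute 59). The controlling bound is minute 104, so C finishes at 104 + 35 = minute 139.
D waits on C (finishes minute 139); E (finishes minute 31). The latest of these is minute 139, which is the earliest D can start.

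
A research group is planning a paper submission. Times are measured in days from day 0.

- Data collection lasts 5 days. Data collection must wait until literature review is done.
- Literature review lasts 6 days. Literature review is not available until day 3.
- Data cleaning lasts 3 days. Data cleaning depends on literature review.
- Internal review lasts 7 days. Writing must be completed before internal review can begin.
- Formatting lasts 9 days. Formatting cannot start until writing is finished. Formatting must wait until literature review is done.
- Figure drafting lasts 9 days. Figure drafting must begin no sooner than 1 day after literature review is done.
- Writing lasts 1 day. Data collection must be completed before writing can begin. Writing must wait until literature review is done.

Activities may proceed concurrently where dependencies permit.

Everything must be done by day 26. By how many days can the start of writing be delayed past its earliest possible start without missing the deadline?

Literature review cannot begin until its own release at day 3. It runs from day 3 to 3 + 6 = day 9.
Data collection cannot begin until literature review (finishes day 9). It runs from day 9 to 9 + 5 = day 14.
Writing cannot start until data collection (finishes day 14); literature review (finishes day 9). The controlling bound is day 14, so writing finishes at 14 + 1 = day 15.

Working backward from the deadline:
Internal review must finish by day 26; it takes 7 days, so it must start by 26 − 7 = day 19.
Formatting must finish by day 26; it takes 9 days, so it must start by 26 − 9 = day 17.
Writing must finish in time for internal review (must start by day 19); formatting (must start by day 17). The tightest is day 17, so writing must start by 17 − 1 = day 16.
So writing can start as early as day 14 and as late as day 16, giving 16 − 14 = 2 days of slack.

2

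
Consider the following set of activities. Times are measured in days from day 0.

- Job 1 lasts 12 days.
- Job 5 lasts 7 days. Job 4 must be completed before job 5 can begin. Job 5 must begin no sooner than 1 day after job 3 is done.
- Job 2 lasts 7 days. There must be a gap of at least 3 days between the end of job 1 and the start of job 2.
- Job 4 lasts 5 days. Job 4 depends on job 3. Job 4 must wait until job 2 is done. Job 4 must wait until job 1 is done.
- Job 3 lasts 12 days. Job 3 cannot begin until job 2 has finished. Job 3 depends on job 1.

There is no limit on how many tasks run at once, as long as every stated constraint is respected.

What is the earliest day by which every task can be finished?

46

Nothing blocks job 1, so it runs from day 0 to day 12.
Job 2 waits on job 1 (finishes day 12, plus 3-day gap → day 15), so it starts at day 15 and finishes at 15 + 7 = day 22.
Job 3 cannot start until job 2 (finishes day 22); job 1 (finishes day 12). The controlling bound is day 22, so job 3 finishes at 22 + 12 = day 34.
Job 4 has to wait for job 3 (finishes day 34); job 2 (finishes day 22); job 1 (finishes day 12). The latest of these is day 34, so job 4 runs day 34 to 34 + 5 = day 39.
For job 5: job 4 (finishes day 39); job 3 (finishes day 34, plus 1-day gap → day 35). Taking the maximum gives a start of day 39, and it finishes at 39 + 7 = day 46.
All tasks are finished once the last one completes. Finish times: Job 1 at 12, Job 2 at 22, Job 3 at 34, Job 4 at 39, Job 5 at 46. The latest is day 46.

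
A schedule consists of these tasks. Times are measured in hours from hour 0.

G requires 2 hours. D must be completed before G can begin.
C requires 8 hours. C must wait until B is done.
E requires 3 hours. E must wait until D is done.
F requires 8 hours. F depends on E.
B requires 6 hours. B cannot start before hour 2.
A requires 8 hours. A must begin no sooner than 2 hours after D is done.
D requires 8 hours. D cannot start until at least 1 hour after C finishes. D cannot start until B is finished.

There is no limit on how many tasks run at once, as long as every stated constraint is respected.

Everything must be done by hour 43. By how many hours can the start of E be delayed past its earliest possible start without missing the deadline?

7

B waits on its own release at hour 2, so it starts at hour 2 and finishes at 2 + 6 = hour 8.
After B (finishes hour 8), C can start at hour 8 and finishes at hour 16.
For D: C (finishes hour 16, plus 1-hour gap → hour 17); B (finishes hour 8). Taking the maximum gives a start of hour 17, and it finishes at 17 + 8 = hour 25.
E waits on D (finishes hour 25), so it starts at hour 25 and finishes at 25 + 3 = hour 28.

Working backward from the deadline:
Nothing follows F; the deadline of hour 43 is its only limit. It must start by 43 − 8 = hour 35.
E has to be done before F (must start by hour 35). That means finishing by hour 35, i.e. starting by 35 − 3 = hour 32.
So E can start as early as hour 25 and as late as hour 32, giving 32 − 25 = 7 hours of slack.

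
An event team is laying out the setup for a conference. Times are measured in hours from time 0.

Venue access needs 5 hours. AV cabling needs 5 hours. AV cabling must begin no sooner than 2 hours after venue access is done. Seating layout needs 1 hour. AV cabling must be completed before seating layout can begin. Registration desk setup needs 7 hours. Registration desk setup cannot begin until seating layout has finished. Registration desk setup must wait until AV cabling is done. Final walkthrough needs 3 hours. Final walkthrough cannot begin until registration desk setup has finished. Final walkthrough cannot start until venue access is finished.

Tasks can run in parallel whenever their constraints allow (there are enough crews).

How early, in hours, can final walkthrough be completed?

23

Venue access can start immediately at hour 0; it finishes at hour 5.
AV cabling waits on venue access (finishes hour 5, plus 2-hour gap → hour 7), so it starts at hour 7 and finishes at 7 + 5 = hour 12.
Seating layout waits on AV cabling (finishes hour 12), so it starts at hour 12 and finishes at 12 + 1 = hour 13.
For registration desk setup: seating layout (finishes hour 13); AV cabling (finishes hour 12). Taking the maximum gives a start of hour 13, and it finishes at 13 + 7 = hour 20.
Final walkthrough cannot start until registration desk setup (finishes hour 20); venue access (finishes hour 5). The controlling bound is hour 20, so final walkthrough finishes at 20 + 3 = hour 23.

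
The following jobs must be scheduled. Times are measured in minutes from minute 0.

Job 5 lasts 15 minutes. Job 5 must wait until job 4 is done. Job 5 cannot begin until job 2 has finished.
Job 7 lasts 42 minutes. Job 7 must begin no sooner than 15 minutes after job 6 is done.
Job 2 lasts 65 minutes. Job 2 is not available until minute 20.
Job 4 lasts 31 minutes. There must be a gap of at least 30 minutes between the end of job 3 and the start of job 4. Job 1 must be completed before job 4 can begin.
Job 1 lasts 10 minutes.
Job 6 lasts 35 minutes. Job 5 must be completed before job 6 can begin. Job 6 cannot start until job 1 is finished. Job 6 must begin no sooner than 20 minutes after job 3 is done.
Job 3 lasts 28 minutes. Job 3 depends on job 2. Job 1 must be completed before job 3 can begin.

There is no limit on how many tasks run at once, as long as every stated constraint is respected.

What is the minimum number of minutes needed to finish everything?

After its own release at minute 20, job 2 can start at minute 20 and finishes at minute 85.
Job 1 can start immediately at minute 0; it finishes at minute 10.
Job 3 cannot start until job 2 (finishes minute 85); job 1 (finishes minute 10). The controlling bound is minute 85, so job 3 finishes at 85 + 28 = minute 113.
For job 4: job 3 (finishes minute 113, plus 30-minute gap → minute 143); job 1 (finishes minute 10). Taking the maximum gives a start of minute 143, and it finishes at 143 + 31 = minute 174.
Job 5 has to wait for job 4 (finishes minute 174); job 2 (finishes minute 85). The latest of these is minute 174, so job 5 runs minute 174 to 174 + 15 = minute 189.
Job 6 cannot start until job 5 (finishes minute 189); job 1 (finishes minute 10); job 3 (finishes minute 113, plus 20-minute gap → minute 133). The controlling bound is minute 189, so job 6 finishes at 189 + 35 = minute 224.
Job 7 waits on job 6 (finishes minute 224, plus 15-minute gap → minute 239), so it starts at minute 239 and finishes at 239 + 42 = minute 281.
All tasks are finished once the last one completes. Finish times: Job 1 at 10, Job 2 at 85, Job 3 at 113, Job 4 at 174, Job 5 at 189, Job 6 at 224, Job 7 at 281. The latest is minute 281.

281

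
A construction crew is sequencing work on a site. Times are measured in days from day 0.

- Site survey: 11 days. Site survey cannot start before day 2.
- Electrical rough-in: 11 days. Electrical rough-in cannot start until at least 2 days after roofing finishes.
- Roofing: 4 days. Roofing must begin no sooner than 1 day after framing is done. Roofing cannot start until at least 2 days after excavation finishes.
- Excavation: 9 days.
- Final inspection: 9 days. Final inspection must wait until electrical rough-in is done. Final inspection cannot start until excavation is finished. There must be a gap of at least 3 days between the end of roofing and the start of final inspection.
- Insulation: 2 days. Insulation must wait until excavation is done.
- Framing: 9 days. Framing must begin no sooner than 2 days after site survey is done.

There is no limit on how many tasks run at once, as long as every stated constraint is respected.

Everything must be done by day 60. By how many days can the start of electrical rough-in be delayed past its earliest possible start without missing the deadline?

9

Excavation has no prerequisites, so it starts at day 0 and finishes at day 9.
Site survey cannot begin until its own release at day 2. It runs from day 2 to 2 + 11 = day 13.
Framing cannot begin until site survey (finishes day 13, plus 2-day gap → day 15). It runs from day 15 to 15 + 9 = day 24.
Roofing has to wait for framing (finishes day 24, plus 1-day gap → day 25); excavation (finishes day 9, plus 2-day gap → day 11). The latest of these is day 25, so roofing runs day 25 to 25 + 4 = day 29.
Electrical rough-in waits on roofing (finishes day 29, plus 2-day gap → day 31), so it starts at day 31 and finishes at 31 + 11 = day 42.

Working backward from the deadline:
To finish by day 60, final inspection (duration 9) must start no later than day 51.
Since final inspection (must start by day 51) depends on it, electrical rough-in must finish by day 51. Backing off its 11-day duration gives a latest start of day 40.
So electrical rough-in can start as early as day 31 and as late as day 40, giving 40 − 31 = 9 days of slack.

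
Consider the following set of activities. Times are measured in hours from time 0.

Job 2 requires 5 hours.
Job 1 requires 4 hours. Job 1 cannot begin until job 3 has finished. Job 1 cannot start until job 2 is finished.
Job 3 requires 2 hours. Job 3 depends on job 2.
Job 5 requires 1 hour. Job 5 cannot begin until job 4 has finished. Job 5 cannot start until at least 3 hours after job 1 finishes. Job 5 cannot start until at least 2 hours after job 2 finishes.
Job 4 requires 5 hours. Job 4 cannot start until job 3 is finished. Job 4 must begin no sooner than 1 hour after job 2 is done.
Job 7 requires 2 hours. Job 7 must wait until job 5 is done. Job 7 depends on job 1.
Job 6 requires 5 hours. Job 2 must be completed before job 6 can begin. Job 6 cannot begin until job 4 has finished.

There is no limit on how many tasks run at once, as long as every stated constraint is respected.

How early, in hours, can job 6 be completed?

17

Job 2 has no prerequisites, so it starts at hour 0 and finishes at hour 5.
After job 2 (finishes hour 5), job 3 can start at hour 5 and finishes at hour 7.
Job 4 cannot start until job 3 (finishes hour 7); job 2 (finishes hour 5, plus 1-hour gap → hour 6). The controlling bound is hour 7, so job 4 finishes at 7 + 5 = hour 12.
Job 6 needs all of job 2 (finishes hour 5); job 4 (finishes hour 12). That puts its earliest start at hour 12; it finishes at 12 + 5 = hour 17.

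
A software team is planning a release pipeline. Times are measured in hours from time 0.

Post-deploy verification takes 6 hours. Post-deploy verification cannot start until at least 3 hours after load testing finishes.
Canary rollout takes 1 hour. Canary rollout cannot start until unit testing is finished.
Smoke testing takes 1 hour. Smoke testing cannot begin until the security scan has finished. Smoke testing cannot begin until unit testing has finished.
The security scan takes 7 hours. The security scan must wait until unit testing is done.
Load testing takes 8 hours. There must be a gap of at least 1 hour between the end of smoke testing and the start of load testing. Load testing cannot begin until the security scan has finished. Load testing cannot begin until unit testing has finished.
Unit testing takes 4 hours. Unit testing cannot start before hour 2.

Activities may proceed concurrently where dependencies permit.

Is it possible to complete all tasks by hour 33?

Unit testing cannot begin until its own release at hour 2. It runs from hour 2 to 2 + 4 = hour 6.
After unit testing (finishes hour 6), canary rollout can start at hour 6 and finishes at hour 7.
The security scan waits on unit testing (finishes hour 6), so it starts at hour 6 and finishes at 6 + 7 = hour 13.
Smoke testing cannot start until the security scan (finishes hour 13); unit testing (finishes hour 6). The controlling bound is hour 13, so smoke testing finishes at 13 + 1 = hour 14.
For load testing: smoke testing (finishes hour 14, plus 1-hour gap → hour 15); the security scan (finishes hour 13); unit testing (finishes hour 6). Taking the maximum gives a start of hour 15, and it finishes at 15 + 8 = hour 23.
After load testing (finishes hour 23, plus 3-hour gap → hour 26), post-deploy verification can start at hour 26 and finishes at hour 32.
Every task is finished by hour 32, which is no later than the deadline of 33, so the schedule is feasible.

Yes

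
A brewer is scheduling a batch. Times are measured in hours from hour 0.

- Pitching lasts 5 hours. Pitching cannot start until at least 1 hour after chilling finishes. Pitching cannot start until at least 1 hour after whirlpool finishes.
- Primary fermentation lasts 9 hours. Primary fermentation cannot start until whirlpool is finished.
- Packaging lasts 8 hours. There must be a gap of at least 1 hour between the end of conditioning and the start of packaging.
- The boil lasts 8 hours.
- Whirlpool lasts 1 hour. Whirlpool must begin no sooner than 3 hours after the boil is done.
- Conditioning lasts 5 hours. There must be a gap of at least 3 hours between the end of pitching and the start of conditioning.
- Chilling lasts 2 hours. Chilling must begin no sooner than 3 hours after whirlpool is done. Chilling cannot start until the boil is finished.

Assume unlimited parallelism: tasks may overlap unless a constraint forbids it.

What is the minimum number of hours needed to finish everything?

The boil can start immediately at hour 0; it finishes at hour 8.
Whirlpool waits on the boil (finishes hour 8, plus 3-hour gap → hour 11), so it starts at hour 11 and finishes at 11 + 1 = hour 12.
After whirlpool (finishes hour 12), primary fermentation can start at hour 12 and finishes at hour 21.
Chilling cannot start until whirlpool (finishes hour 12, plus 3-hour gap → hour 15); the boil (finishes hour 8). The controlling bound is hour 15, so chilling finishes at 15 + 2 = hour 17.
Pitching cannot start until chilling (finishes hour 17, plus 1-hour gap → hour 18); whirlpool (finishes hour 12, plus 1-hour gap → hour 13). The controlling bound is hour 18, so pitching finishes at 18 + 5 = hour 23.
Conditioning waits on pitching (finishes hour 23, plus 3-hour gap → hour 26), so it starts at hour 26 and finishes at 26 + 5 = hour 31.
After conditioning (finishes hour 31, plus 1-hour gap → hour 32), packaging can start at hour 32 and finishes at hour 40.
All tasks are finished once the last one completes. Finish times: The boil at 8, Whirlpool at 12, Chilling at 17, Pitching at 23, Primary fermentation at 21, Conditioning at 31, Packaging at 40. The latest is hour 40.

40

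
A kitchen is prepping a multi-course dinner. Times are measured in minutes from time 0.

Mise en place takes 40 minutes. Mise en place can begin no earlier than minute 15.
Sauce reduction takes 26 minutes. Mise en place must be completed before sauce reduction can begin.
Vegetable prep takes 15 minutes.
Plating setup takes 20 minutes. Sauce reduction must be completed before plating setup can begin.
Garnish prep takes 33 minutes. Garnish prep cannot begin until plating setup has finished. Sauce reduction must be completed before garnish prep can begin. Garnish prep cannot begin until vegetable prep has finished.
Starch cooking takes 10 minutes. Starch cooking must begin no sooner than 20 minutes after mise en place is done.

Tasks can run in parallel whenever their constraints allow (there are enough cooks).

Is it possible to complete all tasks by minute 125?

No

Nothing blocks vegetable prep, so it runs from minute 0 to minute 15.
Mise en place waits on its own release at minute 15, so it starts at minute 15 and finishes at 15 + 40 = minute 55.
After mise en place (finishes minute 55, plus 20-minute gap → minute 75), starch cooking can start at minute 75 and finishes at minute 85.
Sauce reduction cannot begin until mise en place (finishes minute 55). It runs from minute 55 to 55 + 26 = minute 81.
Plating setup waits on sauce reduction (finishes minute 81), so it starts at minute 81 and finishes at 81 + 20 = minute 101.
Garnish prep needs all of plating setup (finishes minute 101); sauce reduction (finishes minute 81); vegetable prep (finishes minute 15). That puts its earliest start at minute 101; it finishes at 101 + 33 = minute 134.
The earliest everything can be done is minute 134, which is after the deadline of 125, so it is not possible.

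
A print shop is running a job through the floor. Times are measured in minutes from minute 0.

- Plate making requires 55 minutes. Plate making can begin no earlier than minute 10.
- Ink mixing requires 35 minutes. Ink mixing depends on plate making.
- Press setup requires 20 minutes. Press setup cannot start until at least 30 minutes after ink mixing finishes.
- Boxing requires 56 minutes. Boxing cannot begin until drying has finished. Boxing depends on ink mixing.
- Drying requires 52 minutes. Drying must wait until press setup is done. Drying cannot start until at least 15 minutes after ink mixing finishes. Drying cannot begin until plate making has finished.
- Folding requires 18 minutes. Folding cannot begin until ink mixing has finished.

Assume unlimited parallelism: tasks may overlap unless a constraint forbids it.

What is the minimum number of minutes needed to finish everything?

Plate making cannot begin until its own release at minute 10. It runs from minute 10 to 10 + 55 = minute 65.
After plate making (finishes minute 65), ink mixing can start at minute 65 and finishes at minute 100.
Folding waits on ink mixing (finishes minute 100), so it starts at minute 100 and finishes at 100 + 18 = minute 118.
Press setup cannot begin until ink mixing (finishes minute 100, plus 30-minute gap → minute 130). It runs from minute 130 to 130 + 20 = minute 150.
Drying has to wait for press setup (finishes minute 150); ink mixing (finishes minute 100, plus 15-minute gap → minute 115); plate making (finishes minute 65). The latest of these is minute 150, so drying runs minute 150 to 150 + 52 = minute 202.
For boxing: drying (finishes minute 202); ink mixing (finishes minute 100). Taking the maximum gives a start of minute 202, and it finishes at 202 + 56 = minute 258.
All tasks are finished once the last one completes. Finish times: Plate making at 65, Ink mixing at 100, Press setup at 150, Drying at 202, Folding at 118, Boxing at 258. The latest is minute 258.

258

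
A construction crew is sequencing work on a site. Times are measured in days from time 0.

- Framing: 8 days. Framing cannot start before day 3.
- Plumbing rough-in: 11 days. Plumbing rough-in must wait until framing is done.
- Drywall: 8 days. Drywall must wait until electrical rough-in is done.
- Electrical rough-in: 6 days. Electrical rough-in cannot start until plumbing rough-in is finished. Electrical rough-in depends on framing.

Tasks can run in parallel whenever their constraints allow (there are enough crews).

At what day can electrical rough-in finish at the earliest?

Framing waits on its own release at day 3, so it starts at day 3 and finishes at 3 + 8 = day 11.
After framing (finishes day 11), plumbing rough-in can start at day 11 and finishes at day 22.
Electrical rough-in cannot start until plumbing rough-in (finishes day 22); framing (finishes day 11). The controlling bound is day 22, so electrical rough-in finishes at 22 + 6 = day 28.

28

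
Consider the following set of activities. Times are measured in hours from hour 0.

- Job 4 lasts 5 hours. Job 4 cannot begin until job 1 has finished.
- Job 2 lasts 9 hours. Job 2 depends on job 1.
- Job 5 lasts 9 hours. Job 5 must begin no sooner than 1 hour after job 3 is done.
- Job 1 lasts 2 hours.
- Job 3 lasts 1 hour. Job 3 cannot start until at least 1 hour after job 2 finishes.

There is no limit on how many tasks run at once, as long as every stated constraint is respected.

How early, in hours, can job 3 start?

12

Job 1 can start immediately at hour 0; it finishes at hour 2.
After job 1 (finishes hour 2), job 2 can start at hour 2 and finishes at hour 11.
Job 3 waits on job 2 (finishes hour 11, plus 1-hour gap → hour 12), so the earliest it can start is hour 12.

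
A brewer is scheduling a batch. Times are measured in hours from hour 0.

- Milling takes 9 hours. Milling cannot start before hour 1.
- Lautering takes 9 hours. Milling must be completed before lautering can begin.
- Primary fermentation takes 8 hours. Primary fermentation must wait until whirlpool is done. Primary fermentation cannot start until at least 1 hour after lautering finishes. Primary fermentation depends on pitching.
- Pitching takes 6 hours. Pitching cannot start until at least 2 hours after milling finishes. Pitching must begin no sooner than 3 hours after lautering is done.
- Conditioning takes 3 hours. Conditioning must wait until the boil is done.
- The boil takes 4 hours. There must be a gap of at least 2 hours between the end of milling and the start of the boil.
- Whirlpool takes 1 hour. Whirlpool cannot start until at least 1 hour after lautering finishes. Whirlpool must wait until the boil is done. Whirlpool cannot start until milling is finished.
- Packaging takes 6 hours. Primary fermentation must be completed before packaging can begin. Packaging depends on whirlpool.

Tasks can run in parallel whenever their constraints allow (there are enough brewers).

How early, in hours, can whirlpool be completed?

Milling cannot begin until its own release at hour 1. It runs from hour 1 to 1 + 9 = hour 10.
After milling (finishes hour 10, plus 2-hour gap → hour 12), the boil can start at hour 12 and finishes at hour 16.
After milling (finishes hour 10), lautering can start at hour 10 and finishes at hour 19.
Whirlpool needs all of lautering (finishes hour 19, plus 1-hour gap → hour 20); the boil (finishes hour 16); milling (finishes hour 10). That puts its earliest start at hour 20; it finishes at 20 + 1 = hour 21.

21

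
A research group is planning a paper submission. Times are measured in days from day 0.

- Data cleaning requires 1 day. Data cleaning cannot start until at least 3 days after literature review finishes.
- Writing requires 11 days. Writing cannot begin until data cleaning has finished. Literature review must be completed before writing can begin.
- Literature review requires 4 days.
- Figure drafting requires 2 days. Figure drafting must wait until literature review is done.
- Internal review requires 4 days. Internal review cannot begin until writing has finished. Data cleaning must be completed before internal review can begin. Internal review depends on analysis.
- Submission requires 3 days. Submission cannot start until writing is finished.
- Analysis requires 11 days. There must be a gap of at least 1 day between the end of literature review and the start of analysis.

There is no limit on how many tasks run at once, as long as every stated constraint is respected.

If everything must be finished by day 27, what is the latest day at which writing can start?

To finish by day 27, internal review (duration 4) must start no later than day 23.
Submission must finish by day 27; it takes 3 days, so it must start by 27 − 3 = day 24.
Writing must finish in time for internal review (must start by day 23); submission (must start by day 24). The tightest is day 23, so writing must start by 23 − 11 = day 12.

12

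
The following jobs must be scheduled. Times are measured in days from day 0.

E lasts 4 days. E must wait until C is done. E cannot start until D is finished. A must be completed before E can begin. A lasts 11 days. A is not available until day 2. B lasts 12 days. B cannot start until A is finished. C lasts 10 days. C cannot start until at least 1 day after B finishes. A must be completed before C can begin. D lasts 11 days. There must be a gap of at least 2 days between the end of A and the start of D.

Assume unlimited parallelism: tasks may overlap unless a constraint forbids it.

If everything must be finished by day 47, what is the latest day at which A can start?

E must finish by day 47; it takes 4 days, so it must start by 47 − 4 = day 43.
C must finish before E (must start by day 43). With a 10-day duration, C must start by 43 − 10 = day 33.
Since C (must start by day 33, minus 1-day gap → day 32) depends on it, B must finish by day 32. Backing off its 12-day duration gives a latest start of day 20.
D feeds into E (must start by day 43); so D must finish by day 43 and therefore start by day 32.
A has several dependents: B (must start by day 20); C (must start by day 33); D (must start by day 32, minus 2-day gap → day 30); E (must start by day 43). The earliest of those limits is day 20, so A must start by 20 − 11 = day 9.

9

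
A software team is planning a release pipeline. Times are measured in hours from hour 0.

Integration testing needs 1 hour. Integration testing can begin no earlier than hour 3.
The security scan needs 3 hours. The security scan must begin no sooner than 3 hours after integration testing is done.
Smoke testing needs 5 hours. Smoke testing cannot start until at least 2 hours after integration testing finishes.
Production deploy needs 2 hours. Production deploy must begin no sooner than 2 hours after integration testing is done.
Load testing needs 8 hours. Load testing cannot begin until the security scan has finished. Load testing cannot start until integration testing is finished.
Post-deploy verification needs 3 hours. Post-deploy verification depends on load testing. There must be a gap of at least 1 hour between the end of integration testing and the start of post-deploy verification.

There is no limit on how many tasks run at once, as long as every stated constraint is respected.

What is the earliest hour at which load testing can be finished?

18

Integration testing waits on its own release at hour 3, so it starts at hour 3 and finishes at 3 + 1 = hour 4.
The security scan cannot begin until integration testing (finishes hour 4, plus 3-hour gap → hour 7). It runs from hour 7 to 7 + 3 = hour 10.
Load testing needs all of the security scan (finishes hour 10); integration testing (finishes hour 4). That puts its earliest start at hour 10; it finishes at 10 + 8 = hour 18.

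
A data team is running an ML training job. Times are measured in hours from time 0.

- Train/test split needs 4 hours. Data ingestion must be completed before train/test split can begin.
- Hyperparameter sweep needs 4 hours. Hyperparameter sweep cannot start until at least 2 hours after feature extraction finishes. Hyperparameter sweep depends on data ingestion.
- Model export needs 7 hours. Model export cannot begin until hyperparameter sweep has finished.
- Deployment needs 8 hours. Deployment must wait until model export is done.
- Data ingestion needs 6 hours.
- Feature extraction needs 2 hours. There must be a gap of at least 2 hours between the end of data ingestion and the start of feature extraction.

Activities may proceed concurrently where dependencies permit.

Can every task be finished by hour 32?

Data ingestion has no prerequisites, so it starts at hour 0 and finishes at hour 6.
Train/test split waits on data ingestion (finishes hour 6), so it starts at hour 6 and finishes at 6 + 4 = hour 10.
Feature extraction waits on data ingestion (finishes hour 6, plus 2-hour gap → hour 8), so it starts at hour 8 and finishes at 8 + 2 = hour 10.
Hyperparameter sweep needs all of feature extraction (finishes hour 10, plus 2-hour gap → hour 12); data ingestion (finishes hour 6). That puts its earliest start at hour 12; it finishes at 12 + 4 = hour 16.
Model export cannot begin until hyperparameter sweep (finishes hour 16). It runs from hour 16 to 16 + 7 = hour 23.
Deployment waits on model export (finishes hour 23), so it starts at hour 23 and finishes at 23 + 8 = hour 31.
Every task is finished by hour 31, which is no later than the deadline of 32, so the schedule is feasible.

Yes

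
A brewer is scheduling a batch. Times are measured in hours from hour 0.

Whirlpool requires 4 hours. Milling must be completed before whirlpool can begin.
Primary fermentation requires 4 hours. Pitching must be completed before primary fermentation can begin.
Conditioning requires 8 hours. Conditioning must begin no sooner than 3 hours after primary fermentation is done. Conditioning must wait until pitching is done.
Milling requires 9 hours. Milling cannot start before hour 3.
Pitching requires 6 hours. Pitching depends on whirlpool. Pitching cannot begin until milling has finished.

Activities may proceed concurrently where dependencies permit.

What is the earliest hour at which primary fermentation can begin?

Milling waits on its own release at hour 3, so it starts at hour 3 and finishes at 3 + 9 = hour 12.
Whirlpool cannot begin until milling (finishes hour 12). It runs from hour 12 to 12 + 4 = hour 16.
Pitching cannot start until whirlpool (finishes hour 16); milling (finishes hour 12). The controlling bound is hour 16, so pitching finishes at 16 + 6 = hour 22.
Primary fermentation waits on pitching (finishes hour 22), so the earliest it can start is hour 22.

22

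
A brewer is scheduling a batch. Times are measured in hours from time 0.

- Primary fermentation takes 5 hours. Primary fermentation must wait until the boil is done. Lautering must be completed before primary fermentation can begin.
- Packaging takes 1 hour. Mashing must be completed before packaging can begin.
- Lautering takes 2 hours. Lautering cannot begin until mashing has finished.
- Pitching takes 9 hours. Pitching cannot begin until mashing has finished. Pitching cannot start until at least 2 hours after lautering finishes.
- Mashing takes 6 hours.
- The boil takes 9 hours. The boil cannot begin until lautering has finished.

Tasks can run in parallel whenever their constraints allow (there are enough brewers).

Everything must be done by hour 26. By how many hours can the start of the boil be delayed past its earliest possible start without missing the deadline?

4

Mashing can start immediately at hour 0; it finishes at hour 6.
Lautering waits on mashing (finishes hour 6), so it starts at hour 6 and finishes at 6 + 2 = hour 8.
The boil cannot begin until lautering (finishes hour 8). It runs from hour 8 to 8 + 9 = hour 17.

Working backward from the deadline:
Nothing follows primary fermentation; the deadline of hour 26 is its only limit. It must start by 26 − 5 = hour 21.
Since primary fermentation (must start by hour 21) depends on it, the boil must finish by hour 21. Backing off its 9-hour duration gives a latest start of hour 12.
So the boil can start as early as hour 8 and as late as hour 12, giving 12 − 8 = 4 hours of slack.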